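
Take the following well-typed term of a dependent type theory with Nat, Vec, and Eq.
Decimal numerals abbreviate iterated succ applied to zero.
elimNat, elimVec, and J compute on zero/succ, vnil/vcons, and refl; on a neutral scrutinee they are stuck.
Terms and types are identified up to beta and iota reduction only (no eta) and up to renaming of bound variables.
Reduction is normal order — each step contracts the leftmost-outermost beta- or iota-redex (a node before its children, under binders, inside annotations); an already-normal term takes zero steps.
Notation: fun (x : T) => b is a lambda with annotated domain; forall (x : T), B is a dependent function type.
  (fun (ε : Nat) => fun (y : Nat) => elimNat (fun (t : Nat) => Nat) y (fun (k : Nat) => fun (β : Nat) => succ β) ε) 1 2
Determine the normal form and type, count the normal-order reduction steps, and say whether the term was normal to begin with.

normal form:
  3
the term's type:
  Nat
normal-order step count: 6
term was already normal: no
first redex: a beta-redex


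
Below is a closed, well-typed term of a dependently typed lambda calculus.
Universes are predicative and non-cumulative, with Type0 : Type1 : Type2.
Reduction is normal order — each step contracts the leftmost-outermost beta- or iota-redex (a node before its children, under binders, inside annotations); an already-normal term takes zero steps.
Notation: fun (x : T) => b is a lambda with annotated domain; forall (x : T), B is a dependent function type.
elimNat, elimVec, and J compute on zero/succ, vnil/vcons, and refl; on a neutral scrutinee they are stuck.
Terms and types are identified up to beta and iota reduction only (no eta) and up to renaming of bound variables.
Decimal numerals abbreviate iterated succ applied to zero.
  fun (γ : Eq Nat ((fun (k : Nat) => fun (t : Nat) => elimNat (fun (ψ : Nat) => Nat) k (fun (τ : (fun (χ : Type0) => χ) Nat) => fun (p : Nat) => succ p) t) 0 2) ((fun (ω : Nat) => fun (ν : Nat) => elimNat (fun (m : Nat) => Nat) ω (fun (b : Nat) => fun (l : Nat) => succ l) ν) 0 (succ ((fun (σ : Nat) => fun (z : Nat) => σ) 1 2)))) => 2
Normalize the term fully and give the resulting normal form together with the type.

resulting normal form:
  fun (γ : Eq Nat 2 2) => 2
the term's type:
  forall (γ : Eq Nat 2 2), Nat
observation: 20 normal-order steps separate the term from its normal form.


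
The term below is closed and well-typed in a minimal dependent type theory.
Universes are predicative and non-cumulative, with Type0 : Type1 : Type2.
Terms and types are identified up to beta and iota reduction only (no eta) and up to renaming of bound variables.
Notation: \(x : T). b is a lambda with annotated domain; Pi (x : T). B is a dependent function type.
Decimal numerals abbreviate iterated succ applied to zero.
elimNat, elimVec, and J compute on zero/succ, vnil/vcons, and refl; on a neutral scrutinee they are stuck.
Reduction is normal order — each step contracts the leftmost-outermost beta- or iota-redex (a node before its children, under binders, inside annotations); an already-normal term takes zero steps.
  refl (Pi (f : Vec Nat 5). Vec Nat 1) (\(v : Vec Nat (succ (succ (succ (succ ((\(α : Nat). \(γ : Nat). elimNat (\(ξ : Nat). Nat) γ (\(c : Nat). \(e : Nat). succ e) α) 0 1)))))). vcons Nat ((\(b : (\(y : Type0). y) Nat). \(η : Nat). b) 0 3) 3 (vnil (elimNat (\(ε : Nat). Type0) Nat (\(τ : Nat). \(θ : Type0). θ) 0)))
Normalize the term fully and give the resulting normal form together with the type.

reduced normal form:
  refl (Pi (f : Vec Nat 5). Vec Nat 1) (\(v : Vec Nat 5). vcons Nat 0 3 (vnil Nat))
the term's type:
  Eq (Pi (f : Vec Nat 5). Vec Nat 1) (\(v : Vec Nat 5). vcons Nat 0 3 (vnil Nat)) (\(α : Vec Nat 5). vcons Nat 0 3 (vnil Nat))
observation: normalization takes exactly 6 steps under the normal-order strategy.


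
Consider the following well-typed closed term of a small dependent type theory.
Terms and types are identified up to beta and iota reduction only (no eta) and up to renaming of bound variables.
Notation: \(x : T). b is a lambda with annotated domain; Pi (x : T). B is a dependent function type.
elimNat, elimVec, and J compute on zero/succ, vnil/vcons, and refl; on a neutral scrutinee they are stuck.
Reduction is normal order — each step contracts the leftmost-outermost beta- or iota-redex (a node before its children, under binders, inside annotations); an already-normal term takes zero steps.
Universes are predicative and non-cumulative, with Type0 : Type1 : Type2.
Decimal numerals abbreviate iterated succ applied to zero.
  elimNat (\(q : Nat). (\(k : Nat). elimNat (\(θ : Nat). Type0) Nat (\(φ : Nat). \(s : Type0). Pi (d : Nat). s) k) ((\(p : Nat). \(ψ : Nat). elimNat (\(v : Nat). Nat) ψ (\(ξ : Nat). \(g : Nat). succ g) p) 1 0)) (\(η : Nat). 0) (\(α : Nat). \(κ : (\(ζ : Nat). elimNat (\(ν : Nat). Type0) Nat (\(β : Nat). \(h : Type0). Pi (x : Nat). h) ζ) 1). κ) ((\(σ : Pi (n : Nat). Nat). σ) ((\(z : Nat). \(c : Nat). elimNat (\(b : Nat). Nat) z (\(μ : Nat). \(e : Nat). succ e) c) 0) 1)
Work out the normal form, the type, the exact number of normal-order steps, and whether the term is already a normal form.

reduced normal form:
  \(q : Nat). 0
inferred type:
  Pi (q : Nat). Nat
reduction steps (normal order): 27
already normal: no
first redex: a beta-redex


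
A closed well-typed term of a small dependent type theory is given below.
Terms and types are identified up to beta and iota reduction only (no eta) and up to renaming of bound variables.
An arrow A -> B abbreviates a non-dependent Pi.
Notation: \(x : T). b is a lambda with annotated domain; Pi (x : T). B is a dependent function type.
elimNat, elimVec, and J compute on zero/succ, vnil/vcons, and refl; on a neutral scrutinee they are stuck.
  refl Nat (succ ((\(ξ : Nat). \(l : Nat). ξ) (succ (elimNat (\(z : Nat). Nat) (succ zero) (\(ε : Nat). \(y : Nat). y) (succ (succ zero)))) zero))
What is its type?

the term's type:
  Eq Nat (succ (succ (succ zero))) (succ (succ (succ zero)))


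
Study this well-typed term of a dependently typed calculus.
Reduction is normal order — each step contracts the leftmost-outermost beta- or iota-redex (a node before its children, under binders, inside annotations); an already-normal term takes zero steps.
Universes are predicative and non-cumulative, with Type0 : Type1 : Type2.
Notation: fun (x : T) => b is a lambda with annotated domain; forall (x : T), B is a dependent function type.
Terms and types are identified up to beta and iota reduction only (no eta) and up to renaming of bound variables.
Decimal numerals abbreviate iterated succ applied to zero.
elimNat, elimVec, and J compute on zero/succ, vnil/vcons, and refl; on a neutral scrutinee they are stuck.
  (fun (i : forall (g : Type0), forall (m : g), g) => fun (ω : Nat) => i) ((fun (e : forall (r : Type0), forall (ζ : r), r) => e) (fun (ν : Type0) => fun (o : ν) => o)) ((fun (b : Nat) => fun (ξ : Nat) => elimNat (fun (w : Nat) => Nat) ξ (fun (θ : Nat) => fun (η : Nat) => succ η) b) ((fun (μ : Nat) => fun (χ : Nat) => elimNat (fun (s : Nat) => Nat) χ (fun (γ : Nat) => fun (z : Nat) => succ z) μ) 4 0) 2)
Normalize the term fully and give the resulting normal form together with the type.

normal form:
  fun (i : Type0) => fun (g : i) => g
the term's type:
  forall (i : Type0), forall (g : i), i
observation: the term reaches its normal form after 3 normal-order steps.


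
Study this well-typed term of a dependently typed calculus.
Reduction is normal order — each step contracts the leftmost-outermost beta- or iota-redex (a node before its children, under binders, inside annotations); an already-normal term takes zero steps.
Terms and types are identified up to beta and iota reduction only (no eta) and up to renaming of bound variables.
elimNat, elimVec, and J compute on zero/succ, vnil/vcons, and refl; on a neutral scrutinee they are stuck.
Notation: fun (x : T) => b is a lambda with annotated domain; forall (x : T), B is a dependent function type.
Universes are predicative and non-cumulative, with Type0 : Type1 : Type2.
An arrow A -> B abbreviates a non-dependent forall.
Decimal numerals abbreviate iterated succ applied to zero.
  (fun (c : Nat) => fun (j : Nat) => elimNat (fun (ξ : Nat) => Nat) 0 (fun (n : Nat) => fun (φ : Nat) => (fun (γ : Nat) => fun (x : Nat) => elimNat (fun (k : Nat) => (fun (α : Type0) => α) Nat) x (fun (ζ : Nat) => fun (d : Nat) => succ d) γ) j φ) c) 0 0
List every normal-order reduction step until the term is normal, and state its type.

reduction (normal order):
  (fun (c : Nat) => fun (j : Nat) => elimNat (fun (ξ : Nat) => Nat) 0 (fun (n : Nat) => fun (φ : Nat) => (fun (γ : Nat) => fun (x : Nat) => elimNat (fun (k : Nat) => (fun (α : Type0) => α) Nat) x (fun (ζ : Nat) => fun (d : Nat) => succ d) γ) j φ) c) 0 0
  ~> (fun (c : Nat) => elimNat (fun (j : Nat) => Nat) 0 (fun (ξ : Nat) => fun (n : Nat) => (fun (φ : Nat) => fun (γ : Nat) => elimNat (fun (x : Nat) => (fun (k : Type0) => k) Nat) γ (fun (α : Nat) => fun (ζ : Nat) => succ ζ) φ) c n) 0) 0
  ~> elimNat (fun (c : Nat) => Nat) 0 (fun (j : Nat) => fun (ξ : Nat) => (fun (n : Nat) => fun (φ : Nat) => elimNat (fun (γ : Nat) => (fun (x : Type0) => x) Nat) φ (fun (k : Nat) => fun (α : Nat) => succ α) n) 0 ξ) 0
  ~> 0
inferred type:
  Nat


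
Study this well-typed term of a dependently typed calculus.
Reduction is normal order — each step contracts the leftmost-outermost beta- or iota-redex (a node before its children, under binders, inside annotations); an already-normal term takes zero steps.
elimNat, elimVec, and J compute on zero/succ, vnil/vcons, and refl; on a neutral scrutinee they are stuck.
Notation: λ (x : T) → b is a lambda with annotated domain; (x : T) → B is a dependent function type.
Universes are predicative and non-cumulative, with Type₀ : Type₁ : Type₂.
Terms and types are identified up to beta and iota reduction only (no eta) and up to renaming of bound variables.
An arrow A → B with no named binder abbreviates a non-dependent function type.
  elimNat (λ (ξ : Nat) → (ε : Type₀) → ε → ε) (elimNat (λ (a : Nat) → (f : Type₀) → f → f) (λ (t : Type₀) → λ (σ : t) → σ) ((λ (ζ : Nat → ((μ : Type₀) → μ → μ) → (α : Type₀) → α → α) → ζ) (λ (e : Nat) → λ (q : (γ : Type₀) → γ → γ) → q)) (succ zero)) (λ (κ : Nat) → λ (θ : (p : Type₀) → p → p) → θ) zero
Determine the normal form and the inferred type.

resulting normal form:
  λ (ξ : Type₀) → λ (ε : ξ) → ε
the term's type:
  (ξ : Type₀) → ξ → ξ
observation: the term reaches its normal form after 6 normal-order steps.


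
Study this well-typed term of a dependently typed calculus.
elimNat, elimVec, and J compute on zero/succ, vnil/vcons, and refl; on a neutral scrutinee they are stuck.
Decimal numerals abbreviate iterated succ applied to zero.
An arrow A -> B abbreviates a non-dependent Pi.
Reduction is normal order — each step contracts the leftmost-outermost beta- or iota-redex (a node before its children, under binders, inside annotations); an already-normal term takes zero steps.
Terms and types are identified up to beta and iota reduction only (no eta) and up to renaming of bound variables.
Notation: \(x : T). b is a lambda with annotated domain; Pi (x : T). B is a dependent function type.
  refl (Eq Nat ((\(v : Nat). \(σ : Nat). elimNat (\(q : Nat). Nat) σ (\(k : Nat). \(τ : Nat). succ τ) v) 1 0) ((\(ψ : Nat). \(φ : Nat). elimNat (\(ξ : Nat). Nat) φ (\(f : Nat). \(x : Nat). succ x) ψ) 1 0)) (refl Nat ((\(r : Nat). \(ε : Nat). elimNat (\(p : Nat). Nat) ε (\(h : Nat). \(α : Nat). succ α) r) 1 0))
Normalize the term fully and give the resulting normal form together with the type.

resulting normal form:
  refl (Eq Nat 1 1) (refl Nat 1)
the term's type:
  Eq (Eq Nat 1 1) (refl Nat 1) (refl Nat 1)


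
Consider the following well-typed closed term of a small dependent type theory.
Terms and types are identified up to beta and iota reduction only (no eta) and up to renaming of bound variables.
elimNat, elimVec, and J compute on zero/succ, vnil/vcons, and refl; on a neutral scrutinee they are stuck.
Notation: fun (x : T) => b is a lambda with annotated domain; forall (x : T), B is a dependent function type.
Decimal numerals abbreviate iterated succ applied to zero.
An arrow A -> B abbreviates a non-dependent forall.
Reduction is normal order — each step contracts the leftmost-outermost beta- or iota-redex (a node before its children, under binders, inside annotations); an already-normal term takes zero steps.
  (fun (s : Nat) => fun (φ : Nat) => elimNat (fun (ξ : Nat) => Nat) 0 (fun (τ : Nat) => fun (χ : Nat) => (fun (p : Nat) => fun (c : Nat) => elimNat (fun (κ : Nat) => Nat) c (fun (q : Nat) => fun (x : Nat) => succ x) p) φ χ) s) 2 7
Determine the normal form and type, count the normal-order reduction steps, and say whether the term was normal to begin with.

reduced normal form:
  14
inferred type:
  Nat
steps to reach normal form (normal order): 57
term was already normal: no
first contracted redex: a beta-redex


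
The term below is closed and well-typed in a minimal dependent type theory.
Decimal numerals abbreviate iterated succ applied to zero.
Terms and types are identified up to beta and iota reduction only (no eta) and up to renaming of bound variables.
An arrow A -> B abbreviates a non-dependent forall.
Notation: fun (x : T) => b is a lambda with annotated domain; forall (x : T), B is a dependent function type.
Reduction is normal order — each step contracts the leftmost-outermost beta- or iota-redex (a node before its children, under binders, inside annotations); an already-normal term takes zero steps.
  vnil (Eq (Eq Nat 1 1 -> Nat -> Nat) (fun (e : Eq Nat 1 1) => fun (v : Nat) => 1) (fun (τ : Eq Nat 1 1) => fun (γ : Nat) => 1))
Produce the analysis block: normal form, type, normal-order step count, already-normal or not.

resulting normal form:
  vnil (Eq (Eq Nat 1 1 -> Nat -> Nat) (fun (e : Eq Nat 1 1) => fun (v : Nat) => 1) (fun (τ : Eq Nat 1 1) => fun (γ : Nat) => 1))
the term's type:
  Vec (Eq (Eq Nat 1 1 -> Nat -> Nat) (fun (e : Eq Nat 1 1) => fun (v : Nat) => 1) (fun (τ : Eq Nat 1 1) => fun (γ : Nat) => 1)) 0
reduction steps (normal order): 0
already normal: yes


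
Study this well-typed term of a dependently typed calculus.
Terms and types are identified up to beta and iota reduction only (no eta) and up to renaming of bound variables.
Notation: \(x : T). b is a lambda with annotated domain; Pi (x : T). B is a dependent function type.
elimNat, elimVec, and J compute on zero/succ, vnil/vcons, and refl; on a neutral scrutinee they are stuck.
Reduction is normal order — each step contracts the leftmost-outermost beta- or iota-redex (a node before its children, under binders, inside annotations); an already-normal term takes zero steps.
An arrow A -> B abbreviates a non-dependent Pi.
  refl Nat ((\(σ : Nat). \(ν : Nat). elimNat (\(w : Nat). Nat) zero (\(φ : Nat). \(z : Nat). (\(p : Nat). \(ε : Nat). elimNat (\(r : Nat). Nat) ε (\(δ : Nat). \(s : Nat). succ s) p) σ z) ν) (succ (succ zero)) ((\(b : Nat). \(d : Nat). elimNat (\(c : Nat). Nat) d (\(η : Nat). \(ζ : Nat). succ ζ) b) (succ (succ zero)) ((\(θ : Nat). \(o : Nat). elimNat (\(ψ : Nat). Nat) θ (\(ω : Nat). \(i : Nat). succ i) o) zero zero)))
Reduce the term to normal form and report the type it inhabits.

normal form:
  refl Nat (succ (succ (succ (succ zero))))
the term's type:
  Eq Nat (succ (succ (succ (succ zero)))) (succ (succ (succ (succ zero))))


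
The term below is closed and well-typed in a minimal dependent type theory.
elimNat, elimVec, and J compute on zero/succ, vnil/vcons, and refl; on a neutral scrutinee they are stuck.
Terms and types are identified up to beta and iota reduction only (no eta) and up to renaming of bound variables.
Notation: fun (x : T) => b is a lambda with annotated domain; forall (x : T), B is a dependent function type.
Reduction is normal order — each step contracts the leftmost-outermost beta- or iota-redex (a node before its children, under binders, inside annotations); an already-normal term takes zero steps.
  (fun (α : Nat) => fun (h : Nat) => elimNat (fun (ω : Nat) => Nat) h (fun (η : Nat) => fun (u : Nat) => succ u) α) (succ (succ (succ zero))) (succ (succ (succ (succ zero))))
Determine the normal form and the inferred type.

normal form:
  succ (succ (succ (succ (succ (succ (succ zero))))))
inferred type:
  Nat


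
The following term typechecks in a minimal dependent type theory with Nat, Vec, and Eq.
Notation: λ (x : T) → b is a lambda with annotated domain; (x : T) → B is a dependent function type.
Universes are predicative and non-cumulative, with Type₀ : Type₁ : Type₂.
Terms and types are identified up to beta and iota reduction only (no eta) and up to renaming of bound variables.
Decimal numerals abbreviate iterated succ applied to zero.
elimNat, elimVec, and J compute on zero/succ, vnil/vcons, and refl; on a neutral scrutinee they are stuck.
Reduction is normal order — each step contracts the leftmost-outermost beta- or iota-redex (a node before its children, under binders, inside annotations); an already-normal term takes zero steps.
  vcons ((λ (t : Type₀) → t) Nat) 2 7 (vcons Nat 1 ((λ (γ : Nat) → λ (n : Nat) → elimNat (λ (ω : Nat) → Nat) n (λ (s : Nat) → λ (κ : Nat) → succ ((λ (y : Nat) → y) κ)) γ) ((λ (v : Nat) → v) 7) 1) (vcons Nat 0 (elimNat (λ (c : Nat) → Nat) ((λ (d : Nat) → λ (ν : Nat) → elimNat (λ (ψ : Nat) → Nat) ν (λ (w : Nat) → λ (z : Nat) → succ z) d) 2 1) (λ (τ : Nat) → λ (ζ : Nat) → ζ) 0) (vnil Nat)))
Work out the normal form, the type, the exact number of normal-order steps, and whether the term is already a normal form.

reduced normal form:
  vcons Nat 2 7 (vcons Nat 1 8 (vcons Nat 0 3 (vnil Nat)))
inferred type:
  Vec Nat 3
steps to reach normal form (normal order): 37
started in normal form: no
first contracted redex: a beta-redex


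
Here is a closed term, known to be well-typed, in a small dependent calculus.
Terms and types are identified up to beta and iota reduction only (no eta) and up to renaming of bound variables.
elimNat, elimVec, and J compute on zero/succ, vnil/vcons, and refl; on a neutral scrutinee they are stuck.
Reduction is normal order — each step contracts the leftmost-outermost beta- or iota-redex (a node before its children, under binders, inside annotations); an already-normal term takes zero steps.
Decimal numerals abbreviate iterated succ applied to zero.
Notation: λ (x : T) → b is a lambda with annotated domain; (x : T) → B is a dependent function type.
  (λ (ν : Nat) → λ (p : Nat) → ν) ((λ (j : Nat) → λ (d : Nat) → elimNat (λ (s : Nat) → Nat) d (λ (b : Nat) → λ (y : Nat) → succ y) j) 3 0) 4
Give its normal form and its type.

reduced normal form:
  3
the term's type:
  Nat
observation: 14 normal-order steps separate the term from its normal form.


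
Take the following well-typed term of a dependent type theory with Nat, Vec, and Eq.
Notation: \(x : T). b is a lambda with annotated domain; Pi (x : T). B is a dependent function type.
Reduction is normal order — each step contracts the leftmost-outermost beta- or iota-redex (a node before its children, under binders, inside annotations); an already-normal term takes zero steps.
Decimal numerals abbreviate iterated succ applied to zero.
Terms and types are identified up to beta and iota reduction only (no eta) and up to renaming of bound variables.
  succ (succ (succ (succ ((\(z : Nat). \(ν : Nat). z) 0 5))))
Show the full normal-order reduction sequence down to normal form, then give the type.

reduction (normal order):
  succ (succ (succ (succ ((\(z : Nat). \(ν : Nat). z) 0 5))))
  ~> succ (succ (succ (succ ((\(z : Nat). 0) 5))))
  ~> 4
type:
  Nat


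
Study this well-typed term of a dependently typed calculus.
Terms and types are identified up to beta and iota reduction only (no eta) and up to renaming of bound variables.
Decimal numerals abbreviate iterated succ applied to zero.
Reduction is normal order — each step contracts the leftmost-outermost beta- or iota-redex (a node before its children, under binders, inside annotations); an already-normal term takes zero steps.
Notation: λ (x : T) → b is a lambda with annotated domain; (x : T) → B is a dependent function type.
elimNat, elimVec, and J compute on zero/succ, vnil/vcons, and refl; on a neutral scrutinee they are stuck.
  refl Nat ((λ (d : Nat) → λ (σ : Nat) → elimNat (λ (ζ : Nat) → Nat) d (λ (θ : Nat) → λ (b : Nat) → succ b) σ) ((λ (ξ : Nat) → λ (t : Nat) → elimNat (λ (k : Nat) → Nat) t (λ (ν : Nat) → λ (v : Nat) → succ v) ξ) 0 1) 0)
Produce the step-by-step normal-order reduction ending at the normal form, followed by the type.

reduction (normal order):
  refl Nat ((λ (d : Nat) → λ (σ : Nat) → elimNat (λ (ζ : Nat) → Nat) d (λ (θ : Nat) → λ (b : Nat) → succ b) σ) ((λ (ξ : Nat) → λ (t : Nat) → elimNat (λ (k : Nat) → Nat) t (λ (ν : Nat) → λ (v : Nat) → succ v) ξ) 0 1) 0)
  ~> refl Nat ((λ (d : Nat) → elimNat (λ (σ : Nat) → Nat) ((λ (ζ : Nat) → λ (θ : Nat) → elimNat (λ (b : Nat) → Nat) θ (λ (ξ : Nat) → λ (t : Nat) → succ t) ζ) 0 1) (λ (k : Nat) → λ (ν : Nat) → succ ν) d) 0)
  ~> refl Nat (elimNat (λ (d : Nat) → Nat) ((λ (σ : Nat) → λ (ζ : Nat) → elimNat (λ (θ : Nat) → Nat) ζ (λ (b : Nat) → λ (ξ : Nat) → succ ξ) σ) 0 1) (λ (t : Nat) → λ (k : Nat) → succ k) 0)
  ~> refl Nat ((λ (d : Nat) → λ (σ : Nat) → elimNat (λ (ζ : Nat) → Nat) σ (λ (θ : Nat) → λ (b : Nat) → succ b) d) 0 1)
  ~> refl Nat ((λ (d : Nat) → elimNat (λ (σ : Nat) → Nat) d (λ (ζ : Nat) → λ (θ : Nat) → succ θ) 0) 1)
  ~> refl Nat (elimNat (λ (d : Nat) → Nat) 1 (λ (σ : Nat) → λ (ζ : Nat) → succ ζ) 0)
  ~> refl Nat 1
type:
  Eq Nat 1 1


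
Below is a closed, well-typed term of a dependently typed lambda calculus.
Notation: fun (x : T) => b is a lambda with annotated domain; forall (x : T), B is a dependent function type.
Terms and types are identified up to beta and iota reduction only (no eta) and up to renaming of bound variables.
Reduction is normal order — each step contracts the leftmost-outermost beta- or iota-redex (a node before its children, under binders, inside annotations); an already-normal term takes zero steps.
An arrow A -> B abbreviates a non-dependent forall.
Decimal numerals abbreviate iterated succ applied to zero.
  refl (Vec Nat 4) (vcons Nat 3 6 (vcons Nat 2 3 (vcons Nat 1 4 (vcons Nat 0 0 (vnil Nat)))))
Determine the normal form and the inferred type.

reduced normal form:
  refl (Vec Nat 4) (vcons Nat 3 6 (vcons Nat 2 3 (vcons Nat 1 4 (vcons Nat 0 0 (vnil Nat)))))
type:
  Eq (Vec Nat 4) (vcons Nat 3 6 (vcons Nat 2 3 (vcons Nat 1 4 (vcons Nat 0 0 (vnil Nat))))) (vcons Nat 3 6 (vcons Nat 2 3 (vcons Nat 1 4 (vcons Nat 0 0 (vnil Nat)))))
observation: the term is already in normal form.


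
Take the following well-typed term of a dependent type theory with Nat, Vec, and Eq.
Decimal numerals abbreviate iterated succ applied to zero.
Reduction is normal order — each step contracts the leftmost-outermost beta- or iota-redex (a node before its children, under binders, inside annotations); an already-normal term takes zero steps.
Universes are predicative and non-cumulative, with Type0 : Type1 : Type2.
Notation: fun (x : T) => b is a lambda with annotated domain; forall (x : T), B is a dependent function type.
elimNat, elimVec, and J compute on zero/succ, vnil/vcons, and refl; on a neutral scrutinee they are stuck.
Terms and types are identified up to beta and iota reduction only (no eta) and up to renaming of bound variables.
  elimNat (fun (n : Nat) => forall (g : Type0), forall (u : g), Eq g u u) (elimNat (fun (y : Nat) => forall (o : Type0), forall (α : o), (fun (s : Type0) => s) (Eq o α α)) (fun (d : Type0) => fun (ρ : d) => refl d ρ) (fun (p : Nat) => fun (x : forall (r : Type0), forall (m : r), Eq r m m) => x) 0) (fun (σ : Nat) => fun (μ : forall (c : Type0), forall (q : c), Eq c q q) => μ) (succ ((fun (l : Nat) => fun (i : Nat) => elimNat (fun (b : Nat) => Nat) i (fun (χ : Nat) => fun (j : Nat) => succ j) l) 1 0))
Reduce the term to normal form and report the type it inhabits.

normal form:
  fun (n : Type0) => fun (g : n) => refl n g
type:
  forall (n : Type0), forall (g : n), Eq n g g
observation: contracting an elimNat iota-redex first, the term normalizes in 14 steps.


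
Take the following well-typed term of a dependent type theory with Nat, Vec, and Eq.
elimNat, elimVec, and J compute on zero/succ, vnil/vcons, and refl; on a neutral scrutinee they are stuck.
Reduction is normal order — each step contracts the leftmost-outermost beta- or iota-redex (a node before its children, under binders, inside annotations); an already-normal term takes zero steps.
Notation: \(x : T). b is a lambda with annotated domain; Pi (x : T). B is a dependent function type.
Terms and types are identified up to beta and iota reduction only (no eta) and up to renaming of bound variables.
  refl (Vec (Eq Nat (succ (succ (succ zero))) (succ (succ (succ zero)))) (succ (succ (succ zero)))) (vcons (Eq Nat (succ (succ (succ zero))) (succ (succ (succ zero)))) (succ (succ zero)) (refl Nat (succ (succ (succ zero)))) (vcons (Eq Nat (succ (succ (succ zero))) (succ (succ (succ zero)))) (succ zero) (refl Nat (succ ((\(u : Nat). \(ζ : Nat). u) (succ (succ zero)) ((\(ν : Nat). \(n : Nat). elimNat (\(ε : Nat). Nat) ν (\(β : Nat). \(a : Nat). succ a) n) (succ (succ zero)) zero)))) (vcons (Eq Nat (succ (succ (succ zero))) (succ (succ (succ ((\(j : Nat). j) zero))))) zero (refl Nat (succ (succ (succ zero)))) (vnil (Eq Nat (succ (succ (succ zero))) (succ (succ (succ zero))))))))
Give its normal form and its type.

resulting normal form:
  refl (Vec (Eq Nat (succ (succ (succ zero))) (succ (succ (succ zero)))) (succ (succ (succ zero)))) (vcons (Eq Nat (succ (succ (succ zero))) (succ (succ (succ zero)))) (succ (succ zero)) (refl Nat (succ (succ (succ zero)))) (vcons (Eq Nat (succ (succ (succ zero))) (succ (succ (succ zero)))) (succ zero) (refl Nat (succ (succ (succ zero)))) (vcons (Eq Nat (succ (succ (succ zero))) (succ (succ (succ zero)))) zero (refl Nat (succ (succ (succ zero)))) (vnil (Eq Nat (succ (succ (succ zero))) (succ (succ (succ zero))))))))
the term's type:
  Eq (Vec (Eq Nat (succ (succ (succ zero))) (succ (succ (succ zero)))) (succ (succ (succ zero)))) (vcons (Eq Nat (succ (succ (succ zero))) (succ (succ (succ zero)))) (succ (succ zero)) (refl Nat (succ (succ (succ zero)))) (vcons (Eq Nat (succ (succ (succ zero))) (succ (succ (succ zero)))) (succ zero) (refl Nat (succ (succ (succ zero)))) (vcons (Eq Nat (succ (succ (succ zero))) (succ (succ (succ zero)))) zero (refl Nat (succ (succ (succ zero)))) (vnil (Eq Nat (succ (succ (succ zero))) (succ (succ (succ zero)))))))) (vcons (Eq Nat (succ (succ (succ zero))) (succ (succ (succ zero)))) (succ (succ zero)) (refl Nat (succ (succ (succ zero)))) (vcons (Eq Nat (succ (succ (succ zero))) (succ (succ (succ zero)))) (succ zero) (refl Nat (succ (succ (succ zero)))) (vcons (Eq Nat (succ (succ (succ zero))) (succ (succ (succ zero)))) zero (refl Nat (succ (succ (succ zero)))) (vnil (Eq Nat (succ (succ (succ zero))) (succ (succ (succ zero))))))))


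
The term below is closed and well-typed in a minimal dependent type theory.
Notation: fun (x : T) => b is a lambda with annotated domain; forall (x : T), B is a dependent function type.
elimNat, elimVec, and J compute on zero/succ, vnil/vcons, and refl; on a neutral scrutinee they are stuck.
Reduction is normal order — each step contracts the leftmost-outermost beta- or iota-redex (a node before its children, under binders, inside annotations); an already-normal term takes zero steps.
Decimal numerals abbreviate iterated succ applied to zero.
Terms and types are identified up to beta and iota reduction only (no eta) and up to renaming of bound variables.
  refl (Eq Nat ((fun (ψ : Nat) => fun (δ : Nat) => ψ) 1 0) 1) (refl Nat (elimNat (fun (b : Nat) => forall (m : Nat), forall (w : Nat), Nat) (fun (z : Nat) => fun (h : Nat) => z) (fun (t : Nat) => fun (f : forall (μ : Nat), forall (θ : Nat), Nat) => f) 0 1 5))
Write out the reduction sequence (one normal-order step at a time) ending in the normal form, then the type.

normal-order reduction sequence:
  refl (Eq Nat ((fun (ψ : Nat) => fun (δ : Nat) => ψ) 1 0) 1) (refl Nat (elimNat (fun (b : Nat) => forall (m : Nat), forall (w : Nat), Nat) (fun (z : Nat) => fun (h : Nat) => z) (fun (t : Nat) => fun (f : forall (μ : Nat), forall (θ : Nat), Nat) => f) 0 1 5))
  ~> refl (Eq Nat ((fun (ψ : Nat) => 1) 0) 1) (refl Nat (elimNat (fun (δ : Nat) => forall (b : Nat), forall (m : Nat), Nat) (fun (w : Nat) => fun (z : Nat) => w) (fun (h : Nat) => fun (t : forall (f : Nat), forall (μ : Nat), Nat) => t) 0 1 5))
  ~> refl (Eq Nat 1 1) (refl Nat (elimNat (fun (ψ : Nat) => forall (δ : Nat), forall (b : Nat), Nat) (fun (m : Nat) => fun (w : Nat) => m) (fun (z : Nat) => fun (h : forall (t : Nat), forall (f : Nat), Nat) => h) 0 1 5))
  ~> refl (Eq Nat 1 1) (refl Nat ((fun (ψ : Nat) => fun (δ : Nat) => ψ) 1 5))
  ~> refl (Eq Nat 1 1) (refl Nat ((fun (ψ : Nat) => 1) 5))
  ~> refl (Eq Nat 1 1) (refl Nat 1)
type:
  Eq (Eq Nat 1 1) (refl Nat 1) (refl Nat 1)


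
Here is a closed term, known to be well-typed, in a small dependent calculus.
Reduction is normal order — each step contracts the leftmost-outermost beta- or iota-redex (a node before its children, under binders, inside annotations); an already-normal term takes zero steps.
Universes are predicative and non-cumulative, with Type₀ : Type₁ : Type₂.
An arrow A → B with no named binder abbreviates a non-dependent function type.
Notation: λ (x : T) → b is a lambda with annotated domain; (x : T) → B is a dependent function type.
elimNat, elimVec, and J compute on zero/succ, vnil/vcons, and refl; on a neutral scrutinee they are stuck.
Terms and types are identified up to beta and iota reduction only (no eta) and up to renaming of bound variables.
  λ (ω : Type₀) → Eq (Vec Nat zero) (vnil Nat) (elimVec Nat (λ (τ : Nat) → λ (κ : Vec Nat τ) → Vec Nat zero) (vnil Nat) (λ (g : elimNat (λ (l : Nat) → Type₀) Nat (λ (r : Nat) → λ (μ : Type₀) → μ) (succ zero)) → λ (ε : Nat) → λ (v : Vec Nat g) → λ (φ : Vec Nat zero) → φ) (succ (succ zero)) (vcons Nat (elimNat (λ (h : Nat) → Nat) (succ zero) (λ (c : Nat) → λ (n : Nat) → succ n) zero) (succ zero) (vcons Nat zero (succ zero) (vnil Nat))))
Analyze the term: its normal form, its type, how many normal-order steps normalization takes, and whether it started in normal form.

resulting normal form:
  λ (ω : Type₀) → Eq (Vec Nat zero) (vnil Nat) (vnil Nat)
the term's type:
  Type₀ → Type₀
reduction steps (normal order): 11
term was already normal: no
first contracted redex: an elimVec iota-redex


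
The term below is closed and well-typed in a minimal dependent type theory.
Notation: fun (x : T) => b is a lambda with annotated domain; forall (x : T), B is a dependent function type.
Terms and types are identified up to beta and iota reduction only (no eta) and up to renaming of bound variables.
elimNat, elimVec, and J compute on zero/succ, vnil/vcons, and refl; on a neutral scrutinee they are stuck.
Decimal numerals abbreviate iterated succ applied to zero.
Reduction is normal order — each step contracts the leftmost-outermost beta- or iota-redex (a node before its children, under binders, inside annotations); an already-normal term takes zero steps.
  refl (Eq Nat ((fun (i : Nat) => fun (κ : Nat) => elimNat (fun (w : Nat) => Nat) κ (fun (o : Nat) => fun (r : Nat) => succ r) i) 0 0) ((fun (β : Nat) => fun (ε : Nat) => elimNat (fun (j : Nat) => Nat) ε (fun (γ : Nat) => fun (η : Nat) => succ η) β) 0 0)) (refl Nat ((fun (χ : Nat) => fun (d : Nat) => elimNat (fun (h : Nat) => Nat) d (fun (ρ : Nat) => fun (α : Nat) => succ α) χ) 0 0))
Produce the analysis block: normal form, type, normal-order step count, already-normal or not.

reduced normal form:
  refl (Eq Nat 0 0) (refl Nat 0)
inferred type:
  Eq (Eq Nat 0 0) (refl Nat 0) (refl Nat 0)
steps to reach normal form (normal order): 9
term was already normal: no
first redex: a beta-redex


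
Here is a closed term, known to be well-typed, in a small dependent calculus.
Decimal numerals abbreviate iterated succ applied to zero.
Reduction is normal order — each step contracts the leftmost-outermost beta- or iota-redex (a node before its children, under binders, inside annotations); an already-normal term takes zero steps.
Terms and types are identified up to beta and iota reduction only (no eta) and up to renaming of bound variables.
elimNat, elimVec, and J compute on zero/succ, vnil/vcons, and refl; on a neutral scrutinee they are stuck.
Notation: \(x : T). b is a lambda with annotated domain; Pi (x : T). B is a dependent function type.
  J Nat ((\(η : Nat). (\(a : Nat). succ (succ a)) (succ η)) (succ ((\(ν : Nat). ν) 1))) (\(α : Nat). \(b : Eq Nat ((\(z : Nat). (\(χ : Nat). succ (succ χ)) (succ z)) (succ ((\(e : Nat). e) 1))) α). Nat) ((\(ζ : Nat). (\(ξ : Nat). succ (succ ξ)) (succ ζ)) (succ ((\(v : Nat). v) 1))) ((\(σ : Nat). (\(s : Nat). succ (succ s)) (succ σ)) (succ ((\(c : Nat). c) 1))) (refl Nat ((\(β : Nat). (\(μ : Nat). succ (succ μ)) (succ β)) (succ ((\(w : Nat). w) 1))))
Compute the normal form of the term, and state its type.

resulting normal form:
  5
inferred type:
  Nat


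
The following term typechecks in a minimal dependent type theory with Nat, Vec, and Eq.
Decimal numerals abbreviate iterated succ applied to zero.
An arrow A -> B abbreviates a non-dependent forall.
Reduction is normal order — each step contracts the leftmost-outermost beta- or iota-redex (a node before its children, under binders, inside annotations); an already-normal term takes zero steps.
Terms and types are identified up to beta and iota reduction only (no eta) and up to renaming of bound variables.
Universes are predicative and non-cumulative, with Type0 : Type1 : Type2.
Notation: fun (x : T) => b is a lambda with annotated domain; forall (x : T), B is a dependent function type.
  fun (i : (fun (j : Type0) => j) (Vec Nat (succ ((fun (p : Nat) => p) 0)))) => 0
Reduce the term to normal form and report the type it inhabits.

resulting normal form:
  fun (i : Vec Nat 1) => 0
type:
  Vec Nat 1 -> Nat
observation: normalization takes exactly 2 steps under the normal-order strategy.


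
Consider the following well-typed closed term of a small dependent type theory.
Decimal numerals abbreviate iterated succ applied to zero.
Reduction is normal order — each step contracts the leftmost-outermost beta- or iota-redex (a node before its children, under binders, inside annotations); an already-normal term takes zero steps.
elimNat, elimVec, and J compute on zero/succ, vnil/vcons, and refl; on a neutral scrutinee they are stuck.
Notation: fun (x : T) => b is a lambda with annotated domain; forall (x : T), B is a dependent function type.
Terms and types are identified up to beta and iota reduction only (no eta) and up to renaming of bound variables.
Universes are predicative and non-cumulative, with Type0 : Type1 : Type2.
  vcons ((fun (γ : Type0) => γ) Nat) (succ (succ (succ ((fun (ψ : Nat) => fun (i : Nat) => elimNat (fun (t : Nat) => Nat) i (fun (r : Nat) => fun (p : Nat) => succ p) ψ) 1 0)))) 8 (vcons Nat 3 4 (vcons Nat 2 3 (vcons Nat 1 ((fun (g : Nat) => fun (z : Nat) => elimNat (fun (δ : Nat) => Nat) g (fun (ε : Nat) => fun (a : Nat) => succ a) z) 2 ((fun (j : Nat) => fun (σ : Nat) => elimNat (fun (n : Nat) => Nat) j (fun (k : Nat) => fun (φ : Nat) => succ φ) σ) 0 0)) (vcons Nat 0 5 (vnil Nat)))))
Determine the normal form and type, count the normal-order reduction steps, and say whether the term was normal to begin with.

resulting normal form:
  vcons Nat 4 8 (vcons Nat 3 4 (vcons Nat 2 3 (vcons Nat 1 2 (vcons Nat 0 5 (vnil Nat)))))
type:
  Vec Nat 5
normal-order step count: 13
started in normal form: no
first contracted redex: a beta-redex


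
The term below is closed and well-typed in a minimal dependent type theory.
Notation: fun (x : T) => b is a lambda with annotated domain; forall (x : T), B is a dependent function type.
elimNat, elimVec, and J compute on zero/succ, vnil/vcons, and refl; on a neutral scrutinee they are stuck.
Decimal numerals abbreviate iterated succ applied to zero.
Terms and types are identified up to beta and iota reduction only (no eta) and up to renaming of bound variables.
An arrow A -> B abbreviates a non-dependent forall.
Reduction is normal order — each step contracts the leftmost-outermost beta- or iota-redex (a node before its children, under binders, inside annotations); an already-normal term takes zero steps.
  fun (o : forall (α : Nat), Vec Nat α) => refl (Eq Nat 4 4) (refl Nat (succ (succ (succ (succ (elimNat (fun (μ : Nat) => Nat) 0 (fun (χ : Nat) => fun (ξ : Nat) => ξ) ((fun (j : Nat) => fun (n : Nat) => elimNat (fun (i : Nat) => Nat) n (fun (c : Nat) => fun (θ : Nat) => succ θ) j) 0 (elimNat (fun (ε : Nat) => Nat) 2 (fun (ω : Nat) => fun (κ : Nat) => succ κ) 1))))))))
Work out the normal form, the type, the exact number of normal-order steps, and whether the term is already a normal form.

reduced normal form:
  fun (o : forall (α : Nat), Vec Nat α) => refl (Eq Nat 4 4) (refl Nat 4)
the term's type:
  (forall (o : Nat), Vec Nat o) -> Eq (Eq Nat 4 4) (refl Nat 4) (refl Nat 4)
normal-order step count: 17
started in normal form: no
first contracted redex: a beta-redex


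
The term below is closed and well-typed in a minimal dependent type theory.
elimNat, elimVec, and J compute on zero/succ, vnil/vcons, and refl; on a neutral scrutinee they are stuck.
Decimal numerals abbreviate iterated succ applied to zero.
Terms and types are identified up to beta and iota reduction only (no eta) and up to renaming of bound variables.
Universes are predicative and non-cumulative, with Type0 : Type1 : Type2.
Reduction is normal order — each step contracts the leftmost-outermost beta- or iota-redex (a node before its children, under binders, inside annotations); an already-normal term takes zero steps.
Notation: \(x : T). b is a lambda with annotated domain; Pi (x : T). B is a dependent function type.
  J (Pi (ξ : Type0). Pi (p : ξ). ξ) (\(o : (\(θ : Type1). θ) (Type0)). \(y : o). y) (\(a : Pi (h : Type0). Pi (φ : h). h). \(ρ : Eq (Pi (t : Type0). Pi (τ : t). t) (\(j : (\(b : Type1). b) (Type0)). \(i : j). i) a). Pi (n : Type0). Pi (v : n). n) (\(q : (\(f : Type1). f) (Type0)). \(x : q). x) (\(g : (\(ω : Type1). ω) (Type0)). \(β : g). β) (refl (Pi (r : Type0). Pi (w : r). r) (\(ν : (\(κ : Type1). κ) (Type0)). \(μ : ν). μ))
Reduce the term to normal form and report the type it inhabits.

resulting normal form:
  \(ξ : Type0). \(p : ξ). p
inferred type:
  Pi (ξ : Type0). Pi (p : ξ). ξ


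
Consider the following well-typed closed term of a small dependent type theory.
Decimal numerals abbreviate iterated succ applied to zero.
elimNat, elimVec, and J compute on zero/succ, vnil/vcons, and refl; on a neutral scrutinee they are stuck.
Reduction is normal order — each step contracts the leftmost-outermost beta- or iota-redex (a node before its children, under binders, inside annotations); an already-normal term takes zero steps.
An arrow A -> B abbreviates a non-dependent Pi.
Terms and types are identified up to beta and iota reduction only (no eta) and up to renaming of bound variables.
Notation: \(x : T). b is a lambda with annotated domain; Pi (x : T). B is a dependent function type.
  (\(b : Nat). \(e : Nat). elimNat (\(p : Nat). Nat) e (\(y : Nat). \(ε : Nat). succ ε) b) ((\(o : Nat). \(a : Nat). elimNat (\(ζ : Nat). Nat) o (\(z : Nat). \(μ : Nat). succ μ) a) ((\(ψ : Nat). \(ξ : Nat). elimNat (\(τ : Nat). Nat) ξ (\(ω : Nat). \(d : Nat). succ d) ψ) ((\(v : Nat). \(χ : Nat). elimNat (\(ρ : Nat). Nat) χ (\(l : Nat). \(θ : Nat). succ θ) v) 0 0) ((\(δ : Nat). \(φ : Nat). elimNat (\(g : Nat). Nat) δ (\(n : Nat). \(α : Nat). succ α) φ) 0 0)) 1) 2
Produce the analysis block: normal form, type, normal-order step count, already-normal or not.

resulting normal form:
  3
inferred type:
  Nat
reduction steps (normal order): 21
started in normal form: no
first contracted redex: a beta-redex
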